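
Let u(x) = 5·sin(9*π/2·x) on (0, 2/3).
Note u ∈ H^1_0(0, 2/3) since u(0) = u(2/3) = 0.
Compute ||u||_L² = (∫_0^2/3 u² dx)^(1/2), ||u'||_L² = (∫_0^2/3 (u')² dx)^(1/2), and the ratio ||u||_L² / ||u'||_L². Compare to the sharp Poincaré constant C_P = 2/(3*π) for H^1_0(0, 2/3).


||u||_L² / ||u'||_L² = 2/(9*π) < C_P = 2/(3*π).

u(x) = 5·sin(9*π/2·x), so u'(x) = 45*π*cos(9*π*x/2)/2.
Writing u(x) = A·sin(kπx/L) with A = 5 and k = 3, use ∫_0^L sin²(kπx/L) dx = L/2 and ∫_0^L cos²(kπx/L) dx = L/2.
u² = 25·sin²(9*π/2·x) and (u')² = 2025*π^2/4·cos²(9*π/2·x), and each of sin², cos² integrates to L/2 = 1/3 over (0, 2/3).
∫_0^2/3 u² dx = 25/3, so ||u||_L² = 5*sqrt(3)/3.
∫_0^2/3 (u')² dx = 675*π^2/4, so ||u'||_L² = 15*sqrt(3)*π/2.
Ratio ||u||_L² / ||u'||_L² = 2/(9*π).
Sharp Poincaré constant on H^1_0(0, 2/3) is C_P = L/π = 2/(3*π), achieved by sin(3*π/2·x).
This is the k = 3 harmonic; the ratio L/(kπ) is strictly less than C_P = L/π, consistent with the sharp inequality ||u||_L² ≤ C_P ||u'||_L².


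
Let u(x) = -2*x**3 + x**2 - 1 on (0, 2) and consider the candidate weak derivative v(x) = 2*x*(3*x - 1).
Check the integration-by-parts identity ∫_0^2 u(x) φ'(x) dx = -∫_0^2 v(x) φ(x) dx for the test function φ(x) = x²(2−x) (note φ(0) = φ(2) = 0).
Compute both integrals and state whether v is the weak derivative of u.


LHS = 48/5, RHS = -48/5. No, v is not the weak derivative of u.

u(x) = -2*x**3 + x**2 - 1, classical derivative u'(x) = -6*x**2 + 2*x.
φ(x) = x²(2−x), so φ'(x) = x*(4 - 3*x).
Note φ(0) = φ(2) = 0, so the boundary term u·φ vanishes.
LHS = ∫_0^2 u(x) φ'(x) dx = ∫_0^2 (6*x^5 - 11*x^4 + 4*x^3 + 3*x^2 - 4*x) dx. Term by term:
  ∫_0^2 6*x^5 dx = 64;  ∫_0^2 -11*x^4 dx = -352/5;  ∫_0^2 4*x^3 dx = 16;
  ∫_0^2 3*x^2 dx = 8;  ∫_0^2 -4*x dx = -8.
Sum: 64 − 352/5 + 16 + 8 − 8 = 48/5.
So LHS = 48/5.
∫_0^2 v(x) φ(x) dx = ∫_0^2 (-6*x^5 + 14*x^4 - 4*x^3) dx. Term by term:
  ∫_0^2 -6*x^5 dx = -64;  ∫_0^2 14*x^4 dx = 448/5;  ∫_0^2 -4*x^3 dx = -16.
Sum: -64 + 448/5 − 16 = 48/5.
So RHS = -∫_0^2 v(x) φ(x) dx = -48/5.
LHS − RHS = 96/5 ≠ 0, so the identity fails.
(For a valid weak derivative the identity must hold for EVERY test function, in particular this one. The failure shows v is NOT the weak derivative of u.)
Correct weak derivative would be u'(x) = -6*x**2 + 2*x.


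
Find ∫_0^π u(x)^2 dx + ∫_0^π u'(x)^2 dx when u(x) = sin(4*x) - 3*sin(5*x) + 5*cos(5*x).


||u||_{H^1(0,π)}^2 = -2080/9 + 901*π/2

u'(x) = -25*sin(5*x) + 4*cos(4*x) - 15*cos(5*x).
Expand u² and (u')² and integrate term by term on (0, π), using: for integers n ≥ 1, ∫_0^π sin²(nx) dx = ∫_0^π cos²(nx) dx = π/2; for n ≠ n', ∫_0^π sin(nx)sin(n'x) dx = ∫_0^π cos(nx)cos(n'x) dx = 0; and by product-to-sum, ∫_0^π sin(nx)cos(n'x) dx = ½∫_0^π [sin((n+n')x) + sin((n−n')x)] dx, which is 0 when n+n' is even and 2n/(n²−n'²) when n+n' is odd (it need not vanish on (0, π)).
  u² squared terms: (-3)²·∫sin(5x)² dx = 9·π/2 = 9*π/2;  (5)²·∫cos(5x)² dx = 25·π/2 = 25*π/2;  (1)²·∫sin(4x)² dx = 1·π/2 = π/2.
  u² cross terms: 2·(-3)·(5)·∫sin(5x)·cos(5x) dx = -30·(0) = 0;  2·(-3)·(1)·∫sin(5x)·sin(4x) dx = -6·(0) = 0;  2·(5)·(1)·∫cos(5x)·sin(4x) dx = 10·(-8/9) = -80/9.
  So ∫_0^π u² dx = 9*π/2 + 25*π/2 + π/2 + 0 + 0 − 80/9 = -80/9 + 35*π/2.
  (u')² squared terms: (-25)²·∫sin(5x)² dx = 625·π/2 = 625*π/2;  (-15)²·∫cos(5x)² dx = 225·π/2 = 225*π/2;  (4)²·∫cos(4x)² dx = 16·π/2 = 8*π.
  (u')² cross terms: 2·(-25)·(-15)·∫sin(5x)·cos(5x) dx = 750·(0) = 0;  2·(-25)·(4)·∫sin(5x)·cos(4x) dx = -200·(10/9) = -2000/9;  2·(-15)·(4)·∫cos(5x)·cos(4x) dx = -120·(0) = 0.
  So ∫_0^π (u')² dx = 625*π/2 + 225*π/2 + 8*π + 0 − 2000/9 + 0 = -2000/9 + 433*π.
||u||_{H^1}^2 = (-80/9 + 35*π/2) + (-2000/9 + 433*π) = -2080/9 + 901*π/2.


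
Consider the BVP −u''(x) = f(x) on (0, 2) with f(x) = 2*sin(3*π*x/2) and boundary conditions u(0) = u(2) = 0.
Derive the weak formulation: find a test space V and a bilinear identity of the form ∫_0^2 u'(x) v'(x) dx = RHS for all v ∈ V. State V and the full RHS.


V = H^1_0(0, 2) (so v(0) = v(2) = 0); weak form: ∫_0^2 u'v' dx = ∫_0^2 (2*sin(3*π*x/2)) v dx for all v ∈ V.

Multiply both sides by a test function v and integrate from 0 to 2:
  ∫_0^2 −u''(x) v(x) dx = ∫_0^2 f(x) v(x) dx.
Integrate the LHS by parts once:
  ∫_0^2 −u'' v dx = −[u'(x) v(x)]_0^2 + ∫_0^2 u'(x) v'(x) dx.
Thus ∫_0^2 u'(x) v'(x) dx = ∫_0^2 f(x) v(x) dx + [u'(x) v(x)]_0^2.
Choose V so that boundary terms are either known or forced to vanish.
u is Dirichlet: u(0) = u(2) = 0. Let V = H^1_0(0, 2); then v(0) = v(2) = 0, and [u' v]_0^2 = 0.
Weak formulation: find u (satisfying any essential BC) such that ∫_0^2 u'(x) v'(x) dx = ∫_0^2 f v dx for all v ∈ V.
Substituting f(x) = 2*sin(3*π*x/2), the right-hand side is ∫_0^2 (2*sin(3*π*x/2)) v dx.


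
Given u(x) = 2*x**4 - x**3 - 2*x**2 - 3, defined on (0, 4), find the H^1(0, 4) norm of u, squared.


||u||_{H^1}^2 = 55681484/315

The H^1 norm (squared) on an interval (0, L) is
  ||u||_{H^1}^2 = ∫_0^L u(x)^2 dx + ∫_0^L u'(x)^2 dx.
Compute u'(x) = 8*x**3 - 3*x**2 - 4*x.
Then u(x)^2 = 4*x**8 - 4*x**7 - 7*x**6 + 4*x**5 - 8*x**4 + 6*x**3 + 12*x**2 + 9 and u'(x)^2 = 64*x**6 - 48*x**5 - 55*x**4 + 24*x**3 + 16*x**2.
Integrate each monomial from 0 to 4 using ∫_0^4 c·x^n dx = c·4^(n+1)/(n+1):
  ∫_0^4 u(x)^2 dx = ∫_0^4 (4*x^8 - 4*x^7 - 7*x^6 + 4*x^5 - 8*x^4 + 6*x^3 + 12*x^2 + 9) dx. Term by term:
    ∫_0^4 4*x^8 dx = 1048576/9;  ∫_0^4 -4*x^7 dx = -32768;  ∫_0^4 -7*x^6 dx = -16384;
    ∫_0^4 4*x^5 dx = 8192/3;  ∫_0^4 -8*x^4 dx = -8192/5;  ∫_0^4 6*x^3 dx = 384;
    ∫_0^4 12*x^2 dx = 256;  ∫_0^4 9 dx = 36.
  Sum: 1048576/9 − 32768 − 16384 + 8192/3 − 8192/5 + 384 + 256 + 36 = 3110612/45.
  ∫_0^4 u'(x)^2 dx = ∫_0^4 (64*x^6 - 48*x^5 - 55*x^4 + 24*x^3 + 16*x^2) dx. Term by term:
    ∫_0^4 64*x^6 dx = 1048576/7;  ∫_0^4 -48*x^5 dx = -32768;  ∫_0^4 -55*x^4 dx = -11264;
    ∫_0^4 24*x^3 dx = 1536;  ∫_0^4 16*x^2 dx = 1024/3.
  Sum: 1048576/7 − 32768 − 11264 + 1536 + 1024/3 = 2260480/21.
Adding: ||u||_{H^1}^2 = 3110612/45 + 2260480/21 = 55681484/315.


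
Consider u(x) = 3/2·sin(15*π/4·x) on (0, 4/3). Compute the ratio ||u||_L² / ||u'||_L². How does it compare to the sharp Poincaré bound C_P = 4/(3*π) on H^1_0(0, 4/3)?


||u||_L² / ||u'||_L² = 4/(15*π) < C_P = 4/(3*π).

u(x) = 3/2·sin(15*π/4·x), so u'(x) = 45*π*cos(15*π*x/4)/8.
Writing u(x) = A·sin(kπx/L) with A = 3/2 and k = 5, use ∫_0^L sin²(kπx/L) dx = L/2 and ∫_0^L cos²(kπx/L) dx = L/2.
u² = 9/4·sin²(15*π/4·x) and (u')² = 2025*π^2/64·cos²(15*π/4·x), and each of sin², cos² integrates to L/2 = 2/3 over (0, 4/3).
∫_0^4/3 u² dx = 3/2, so ||u||_L² = sqrt(6)/2.
∫_0^4/3 (u')² dx = 675*π^2/32, so ||u'||_L² = 15*sqrt(6)*π/8.
Ratio ||u||_L² / ||u'||_L² = 4/(15*π).
Sharp Poincaré constant on H^1_0(0, 4/3) is C_P = L/π = 4/(3*π), achieved by sin(3*π/4·x).
This is the k = 5 harmonic; the ratio L/(kπ) is strictly less than C_P = L/π, consistent with the sharp inequality ||u||_L² ≤ C_P ||u'||_L².


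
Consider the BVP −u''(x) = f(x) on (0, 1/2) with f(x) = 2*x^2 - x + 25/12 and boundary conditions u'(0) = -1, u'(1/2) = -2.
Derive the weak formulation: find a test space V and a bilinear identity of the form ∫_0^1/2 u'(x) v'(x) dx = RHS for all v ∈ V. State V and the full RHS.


V = H^1(0, 1/2) (v unrestricted at boundary; u is determined up to an additive constant); weak form: ∫_0^1/2 u'v' dx = ∫_0^1/2 (2*x^2 - x + 25/12) v dx − 2·v(1/2) + v(0) for all v ∈ V.

Multiply both sides by a test function v and integrate from 0 to 1/2:
  ∫_0^1/2 −u''(x) v(x) dx = ∫_0^1/2 f(x) v(x) dx.
Integrate the LHS by parts once:
  ∫_0^1/2 −u'' v dx = −[u'(x) v(x)]_0^1/2 + ∫_0^1/2 u'(x) v'(x) dx.
Thus ∫_0^1/2 u'(x) v'(x) dx = ∫_0^1/2 f(x) v(x) dx + [u'(x) v(x)]_0^1/2.
Choose V so that boundary terms are either known or forced to vanish.
u has inhomogeneous Neumann u'(0) = -1, u'(1/2) = -2. [u' v]_0^1/2 = (-2)·v(1/2) − (-1)·v(0) = − 2·v(1/2) + v(0). Take V = H^1(0, 1/2); boundary term becomes part of RHS.
Weak formulation: find u (satisfying any essential BC) such that ∫_0^1/2 u'(x) v'(x) dx = ∫_0^1/2 f v dx − 2·v(1/2) + v(0) for all v ∈ V (Neumann data are natural BCs: they enter the RHS as boundary terms).
Substituting f(x) = 2*x^2 - x + 25/12, the right-hand side is ∫_0^1/2 (2*x^2 - x + 25/12) v dx − 2·v(1/2) + v(0).
Compatibility check (pure Neumann): taking v ≡ 1 ∈ V gives 0 = ∫_0^1/2 f dx + (-2) − (-1), i.e. ∫_0^1/2 f dx must equal u'(0) − u'(1/2) = 1. Indeed ∫_0^1/2 (2*x^2 - x + 25/12) dx = 1, so the data are compatible. The solution is then unique only up to an additive constant (fix it e.g. by requiring ∫_0^1/2 u dx = 0).


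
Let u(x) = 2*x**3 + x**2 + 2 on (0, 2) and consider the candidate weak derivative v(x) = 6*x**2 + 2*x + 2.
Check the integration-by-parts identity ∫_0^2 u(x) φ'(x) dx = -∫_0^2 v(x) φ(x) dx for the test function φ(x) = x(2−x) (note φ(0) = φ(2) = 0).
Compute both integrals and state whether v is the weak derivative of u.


LHS = -184/15, RHS = -224/15. No, v is not the weak derivative of u.

u(x) = 2*x**3 + x**2 + 2, classical derivative u'(x) = 6*x**2 + 2*x.
φ(x) = x(2−x), so φ'(x) = 2 - 2*x.
Note φ(0) = φ(2) = 0, so the boundary term u·φ vanishes.
LHS = ∫_0^2 u(x) φ'(x) dx = ∫_0^2 (-4*x^4 + 2*x^3 + 2*x^2 - 4*x + 4) dx. Term by term:
  ∫_0^2 -4*x^4 dx = -128/5;  ∫_0^2 2*x^3 dx = 8;  ∫_0^2 2*x^2 dx = 16/3;
  ∫_0^2 -4*x dx = -8;  ∫_0^2 4 dx = 8.
Sum: -128/5 + 8 + 16/3 − 8 + 8 = -184/15.
So LHS = -184/15.
∫_0^2 v(x) φ(x) dx = ∫_0^2 (-6*x^4 + 10*x^3 + 2*x^2 + 4*x) dx. Term by term:
  ∫_0^2 -6*x^4 dx = -192/5;  ∫_0^2 10*x^3 dx = 40;  ∫_0^2 2*x^2 dx = 16/3;
  ∫_0^2 4*x dx = 8.
Sum: -192/5 + 40 + 16/3 + 8 = 224/15.
So RHS = -∫_0^2 v(x) φ(x) dx = -224/15.
LHS − RHS = 8/3 ≠ 0, so the identity fails.
(For a valid weak derivative the identity must hold for EVERY test function, in particular this one. The failure shows v is NOT the weak derivative of u.)
Correct weak derivative would be u'(x) = 6*x**2 + 2*x.


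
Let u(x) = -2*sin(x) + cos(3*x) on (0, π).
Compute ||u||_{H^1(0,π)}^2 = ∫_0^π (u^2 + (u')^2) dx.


||u||_{H^1(0,π)}^2 = 9*π

u'(x) = -3*sin(3*x) - 2*cos(x).
Expand u² and (u')² and integrate term by term on (0, π), using: for integers n ≥ 1, ∫_0^π sin²(nx) dx = ∫_0^π cos²(nx) dx = π/2; for n ≠ n', ∫_0^π sin(nx)sin(n'x) dx = ∫_0^π cos(nx)cos(n'x) dx = 0; and by product-to-sum, ∫_0^π sin(nx)cos(n'x) dx = ½∫_0^π [sin((n+n')x) + sin((n−n')x)] dx, which is 0 when n+n' is even and 2n/(n²−n'²) when n+n' is odd (it need not vanish on (0, π)).
  u² squared terms: (-2)²·∫sin(x)² dx = 4·π/2 = 2*π;  (1)²·∫cos(3x)² dx = 1·π/2 = π/2.
  u² cross terms: 2·(-2)·(1)·∫sin(x)·cos(3x) dx = -4·(0) = 0.
  So ∫_0^π u² dx = 2*π + π/2 + 0 = 5*π/2.
  (u')² squared terms: (-3)²·∫sin(3x)² dx = 9·π/2 = 9*π/2;  (-2)²·∫cos(x)² dx = 4·π/2 = 2*π.
  (u')² cross terms: 2·(-3)·(-2)·∫sin(3x)·cos(x) dx = 12·(0) = 0.
  So ∫_0^π (u')² dx = 9*π/2 + 2*π + 0 = 13*π/2.
||u||_{H^1}^2 = (5*π/2) + (13*π/2) = 9*π.


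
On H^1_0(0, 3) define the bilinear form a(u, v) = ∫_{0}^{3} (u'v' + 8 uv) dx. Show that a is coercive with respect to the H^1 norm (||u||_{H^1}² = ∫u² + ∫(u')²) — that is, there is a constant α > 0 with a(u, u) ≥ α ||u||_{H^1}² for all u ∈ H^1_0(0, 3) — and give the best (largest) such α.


α = 1

Coercivity of a(·,·) on H^1_0(0, 3) means a(u, u) ≥ α ||u||_{H^1}² for every u ∈ H^1_0.
The interval has length L = 3, and Poincaré/coercivity depend only on L. Here a(u, u) = ∫(u')² + (8)·∫u².
Here c = 8 ≥ 1, so a(u,u) = ∫(u')² + c∫u² ≥ ∫(u')² + ∫u² = ||u||_{H^1}², i.e. α = 1 works. No larger α is possible: a(u,u) ≥ α||u||_{H^1}² means (1−α)∫(u')² ≥ (α−c)∫u², and for the modes u_n = sin(nπ(x−x₀)/L) (x₀ the left endpoint) one has ∫u_n²/∫(u_n')² = (L/(nπ))² → 0, so a(u_n,u_n)/||u_n||_{H^1}² → 1. Hence the optimal constant is α = 1.
Therefore α = 1.


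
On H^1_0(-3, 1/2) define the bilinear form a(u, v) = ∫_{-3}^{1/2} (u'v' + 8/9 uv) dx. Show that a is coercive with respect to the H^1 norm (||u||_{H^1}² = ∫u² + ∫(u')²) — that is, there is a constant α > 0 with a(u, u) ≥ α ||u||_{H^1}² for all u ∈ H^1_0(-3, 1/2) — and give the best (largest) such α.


α = 4*(9*π^2 + 98)/(9*(4*π^2 + 49))

Coercivity of a(·,·) on H^1_0(-3, 1/2) means a(u, u) ≥ α ||u||_{H^1}² for every u ∈ H^1_0.
The interval has length L = 7/2, and Poincaré/coercivity depend only on L. Here a(u, u) = ∫(u')² + (8/9)·∫u².
Here 0 < c = 8/9 < 1. The condition a(u,u) ≥ α||u||_{H^1}² reads (1−α)∫(u')² ≥ (α−c)∫u². Any admissible α is ≤ 1 (rapidly oscillating u have ∫u²/∫(u')² → 0), and α = 1 would force 0 ≥ (1−c)∫u², impossible since c < 1; so 1−α > 0. By the sharp Poincaré inequality on H^1_0 of an interval of length L, ∫(u')² ≥ (π/L)²∫u² with equality for the first sine mode sin(π(x−x₀)/L) (x₀ the left endpoint), so the inequality holds for all u iff (1−α)(π/L)² ≥ α − c, i.e. α ≤ ((π/L)² + c)/((π/L)² + 1) = (1 + c(L/π)²)/(1 + (L/π)²). With (π/L)² = 4*π^2/49 and c = 8/9, the largest admissible constant is α = ((π/L)² + c)/((π/L)² + 1).
Simplifying, α = 4*(9*π^2 + 98)/(9*(4*π^2 + 49)).


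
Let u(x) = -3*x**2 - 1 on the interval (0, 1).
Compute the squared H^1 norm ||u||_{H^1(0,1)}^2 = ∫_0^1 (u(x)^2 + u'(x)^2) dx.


||u||_{H^1}^2 = 84/5

The H^1 norm (squared) on an interval (0, L) is
  ||u||_{H^1}^2 = ∫_0^L u(x)^2 dx + ∫_0^L u'(x)^2 dx.
Compute u'(x) = -6*x.
Then u(x)^2 = 9*x**4 + 6*x**2 + 1 and u'(x)^2 = 36*x**2.
Integrate each monomial from 0 to 1 using ∫_0^1 c·x^n dx = c·1^(n+1)/(n+1):
  ∫_0^1 u(x)^2 dx = ∫_0^1 (9*x^4 + 6*x^2 + 1) dx. Term by term:
    ∫_0^1 9*x^4 dx = 9/5;  ∫_0^1 6*x^2 dx = 2;  ∫_0^1 1 dx = 1.
  Sum: 9/5 + 2 + 1 = 24/5.
  ∫_0^1 u'(x)^2 dx = ∫_0^1 (36*x^2) dx. Term by term:
    ∫_0^1 36*x^2 dx = 12.
Adding: ||u||_{H^1}^2 = 24/5 + 12 = 84/5.


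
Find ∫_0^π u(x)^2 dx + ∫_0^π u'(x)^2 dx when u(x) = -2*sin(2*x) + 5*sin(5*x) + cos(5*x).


||u||_{H^1(0,π)}^2 = 416/21 + 348*π

u'(x) = -5*sin(5*x) - 4*cos(2*x) + 25*cos(5*x).
Expand u² and (u')² and integrate term by term on (0, π), using: for integers n ≥ 1, ∫_0^π sin²(nx) dx = ∫_0^π cos²(nx) dx = π/2; for n ≠ n', ∫_0^π sin(nx)sin(n'x) dx = ∫_0^π cos(nx)cos(n'x) dx = 0; and by product-to-sum, ∫_0^π sin(nx)cos(n'x) dx = ½∫_0^π [sin((n+n')x) + sin((n−n')x)] dx, which is 0 when n+n' is even and 2n/(n²−n'²) when n+n' is odd (it need not vanish on (0, π)).
  u² squared terms: (-2)²·∫sin(2x)² dx = 4·π/2 = 2*π;  (5)²·∫sin(5x)² dx = 25·π/2 = 25*π/2;  (1)²·∫cos(5x)² dx = 1·π/2 = π/2.
  u² cross terms: 2·(-2)·(5)·∫sin(2x)·sin(5x) dx = -20·(0) = 0;  2·(-2)·(1)·∫sin(2x)·cos(5x) dx = -4·(-4/21) = 16/21;  2·(5)·(1)·∫sin(5x)·cos(5x) dx = 10·(0) = 0.
  So ∫_0^π u² dx = 2*π + 25*π/2 + π/2 + 0 + 16/21 + 0 = 16/21 + 15*π.
  (u')² squared terms: (-5)²·∫sin(5x)² dx = 25·π/2 = 25*π/2;  (-4)²·∫cos(2x)² dx = 16·π/2 = 8*π;  (25)²·∫cos(5x)² dx = 625·π/2 = 625*π/2.
  (u')² cross terms: 2·(-5)·(-4)·∫sin(5x)·cos(2x) dx = 40·(10/21) = 400/21;  2·(-5)·(25)·∫sin(5x)·cos(5x) dx = -250·(0) = 0;  2·(-4)·(25)·∫cos(2x)·cos(5x) dx = -200·(0) = 0.
  So ∫_0^π (u')² dx = 25*π/2 + 8*π + 625*π/2 + 400/21 + 0 + 0 = 400/21 + 333*π.
||u||_{H^1}^2 = (16/21 + 15*π) + (400/21 + 333*π) = 416/21 + 348*π.


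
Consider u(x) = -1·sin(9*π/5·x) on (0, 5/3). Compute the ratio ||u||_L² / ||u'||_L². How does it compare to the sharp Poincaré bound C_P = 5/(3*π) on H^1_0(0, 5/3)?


||u||_L² / ||u'||_L² = 5/(9*π) < C_P = 5/(3*π).

u(x) = -1·sin(9*π/5·x), so u'(x) = -9*π*cos(9*π*x/5)/5.
Writing u(x) = A·sin(kπx/L) with A = -1 and k = 3, use ∫_0^L sin²(kπx/L) dx = L/2 and ∫_0^L cos²(kπx/L) dx = L/2.
u² = 1·sin²(9*π/5·x) and (u')² = 81*π^2/25·cos²(9*π/5·x), and each of sin², cos² integrates to L/2 = 5/6 over (0, 5/3).
∫_0^5/3 u² dx = 5/6, so ||u||_L² = sqrt(30)/6.
∫_0^5/3 (u')² dx = 27*π^2/10, so ||u'||_L² = 3*sqrt(30)*π/10.
Ratio ||u||_L² / ||u'||_L² = 5/(9*π).
Sharp Poincaré constant on H^1_0(0, 5/3) is C_P = L/π = 5/(3*π), achieved by sin(3*π/5·x).
This is the k = 3 harmonic; the ratio L/(kπ) is strictly less than C_P = L/π, consistent with the sharp inequality ||u||_L² ≤ C_P ||u'||_L².


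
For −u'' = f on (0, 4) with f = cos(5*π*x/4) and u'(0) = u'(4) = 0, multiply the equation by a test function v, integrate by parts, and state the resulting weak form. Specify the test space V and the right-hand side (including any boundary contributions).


V = H^1(0, 4) (no boundary constraint on v; u is determined up to an additive constant); weak form: ∫_0^4 u'v' dx = ∫_0^4 (cos(5*π*x/4)) v dx for all v ∈ V.

Multiply both sides by a test function v and integrate from 0 to 4:
  ∫_0^4 −u''(x) v(x) dx = ∫_0^4 f(x) v(x) dx.
Integrate the LHS by parts once:
  ∫_0^4 −u'' v dx = −[u'(x) v(x)]_0^4 + ∫_0^4 u'(x) v'(x) dx.
Thus ∫_0^4 u'(x) v'(x) dx = ∫_0^4 f(x) v(x) dx + [u'(x) v(x)]_0^4.
Choose V so that boundary terms are either known or forced to vanish.
u has homogeneous Neumann: u'(0) = u'(4) = 0. So [u' v]_0^4 = 0·v(4) − 0·v(0) = 0 for any v; take V = H^1(0, 4).
Weak formulation: find u (satisfying any essential BC) such that ∫_0^4 u'(x) v'(x) dx = ∫_0^4 f v dx for all v ∈ V (homogeneous Neumann, so boundary terms vanish).
Substituting f(x) = cos(5*π*x/4), the right-hand side is ∫_0^4 (cos(5*π*x/4)) v dx.
Compatibility check (pure Neumann): taking v ≡ 1 ∈ V gives 0 = ∫_0^4 f dx + (0) − (0), i.e. ∫_0^4 f dx must equal u'(0) − u'(4) = 0. Indeed ∫_0^4 (cos(5*π*x/4)) dx = 0, so the data are compatible. The solution is then unique only up to an additive constant (fix it e.g. by requiring ∫_0^4 u dx = 0).


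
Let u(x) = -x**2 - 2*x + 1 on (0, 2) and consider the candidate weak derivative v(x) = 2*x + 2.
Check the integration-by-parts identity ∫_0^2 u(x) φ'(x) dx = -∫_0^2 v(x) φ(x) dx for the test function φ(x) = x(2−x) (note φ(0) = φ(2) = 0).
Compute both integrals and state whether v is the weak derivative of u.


LHS = 16/3, RHS = -16/3. No, v is not the weak derivative of u.

u(x) = -x**2 - 2*x + 1, classical derivative u'(x) = -2*x - 2.
φ(x) = x(2−x), so φ'(x) = 2 - 2*x.
Note φ(0) = φ(2) = 0, so the boundary term u·φ vanishes.
LHS = ∫_0^2 u(x) φ'(x) dx = ∫_0^2 (2*x^3 + 2*x^2 - 6*x + 2) dx. Term by term:
  ∫_0^2 2*x^3 dx = 8;  ∫_0^2 2*x^2 dx = 16/3;  ∫_0^2 -6*x dx = -12;
  ∫_0^2 2 dx = 4.
Sum: 8 + 16/3 − 12 + 4 = 16/3.
So LHS = 16/3.
∫_0^2 v(x) φ(x) dx = ∫_0^2 (-2*x^3 + 2*x^2 + 4*x) dx. Term by term:
  ∫_0^2 -2*x^3 dx = -8;  ∫_0^2 2*x^2 dx = 16/3;  ∫_0^2 4*x dx = 8.
Sum: -8 + 16/3 + 8 = 16/3.
So RHS = -∫_0^2 v(x) φ(x) dx = -16/3.
LHS − RHS = 32/3 ≠ 0, so the identity fails.
(For a valid weak derivative the identity must hold for EVERY test function, in particular this one. The failure shows v is NOT the weak derivative of u.)
Correct weak derivative would be u'(x) = -2*x - 2.


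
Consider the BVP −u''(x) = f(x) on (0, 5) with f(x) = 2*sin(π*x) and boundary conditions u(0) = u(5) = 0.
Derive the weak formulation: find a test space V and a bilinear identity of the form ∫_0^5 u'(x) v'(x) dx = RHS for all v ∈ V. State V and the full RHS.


V = H^1_0(0, 5) (so v(0) = v(5) = 0); weak form: ∫_0^5 u'v' dx = ∫_0^5 (2*sin(π*x)) v dx for all v ∈ V.

Multiply both sides by a test function v and integrate from 0 to 5:
  ∫_0^5 −u''(x) v(x) dx = ∫_0^5 f(x) v(x) dx.
Integrate the LHS by parts once:
  ∫_0^5 −u'' v dx = −[u'(x) v(x)]_0^5 + ∫_0^5 u'(x) v'(x) dx.
Thus ∫_0^5 u'(x) v'(x) dx = ∫_0^5 f(x) v(x) dx + [u'(x) v(x)]_0^5.
Choose V so that boundary terms are either known or forced to vanish.
u is Dirichlet: u(0) = u(5) = 0. Let V = H^1_0(0, 5); then v(0) = v(5) = 0, and [u' v]_0^5 = 0.
Weak formulation: find u (satisfying any essential BC) such that ∫_0^5 u'(x) v'(x) dx = ∫_0^5 f v dx for all v ∈ V.
Substituting f(x) = 2*sin(π*x), the right-hand side is ∫_0^5 (2*sin(π*x)) v dx.


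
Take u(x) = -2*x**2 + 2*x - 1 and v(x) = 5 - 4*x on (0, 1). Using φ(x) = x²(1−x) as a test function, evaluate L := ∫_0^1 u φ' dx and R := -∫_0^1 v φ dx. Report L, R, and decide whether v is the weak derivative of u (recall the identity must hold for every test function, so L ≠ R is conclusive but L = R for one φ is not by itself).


LHS = 1/30, RHS = -13/60. No, v is not the weak derivative of u.

u(x) = -2*x**2 + 2*x - 1, classical derivative u'(x) = 2 - 4*x.
φ(x) = x²(1−x), so φ'(x) = x*(2 - 3*x).
Note φ(0) = φ(1) = 0, so the boundary term u·φ vanishes.
LHS = ∫_0^1 u(x) φ'(x) dx = ∫_0^1 (6*x^4 - 10*x^3 + 7*x^2 - 2*x) dx. Term by term:
  ∫_0^1 6*x^4 dx = 6/5;  ∫_0^1 -10*x^3 dx = -5/2;  ∫_0^1 7*x^2 dx = 7/3;
  ∫_0^1 -2*x dx = -1.
Sum: 6/5 − 5/2 + 7/3 − 1 = 1/30.
So LHS = 1/30.
∫_0^1 v(x) φ(x) dx = ∫_0^1 (4*x^4 - 9*x^3 + 5*x^2) dx. Term by term:
  ∫_0^1 4*x^4 dx = 4/5;  ∫_0^1 -9*x^3 dx = -9/4;  ∫_0^1 5*x^2 dx = 5/3.
Sum: 4/5 − 9/4 + 5/3 = 13/60.
So RHS = -∫_0^1 v(x) φ(x) dx = -13/60.
LHS − RHS = 1/4 ≠ 0, so the identity fails.
(For a valid weak derivative the identity must hold for EVERY test function, in particular this one. The failure shows v is NOT the weak derivative of u.)
Correct weak derivative would be u'(x) = 2 - 4*x.


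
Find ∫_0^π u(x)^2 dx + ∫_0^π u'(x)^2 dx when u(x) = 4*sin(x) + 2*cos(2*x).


||u||_{H^1(0,π)}^2 = -160/3 + 26*π

u'(x) = -4*sin(2*x) + 4*cos(x).
Expand u² and (u')² and integrate term by term on (0, π), using: for integers n ≥ 1, ∫_0^π sin²(nx) dx = ∫_0^π cos²(nx) dx = π/2; for n ≠ n', ∫_0^π sin(nx)sin(n'x) dx = ∫_0^π cos(nx)cos(n'x) dx = 0; and by product-to-sum, ∫_0^π sin(nx)cos(n'x) dx = ½∫_0^π [sin((n+n')x) + sin((n−n')x)] dx, which is 0 when n+n' is even and 2n/(n²−n'²) when n+n' is odd (it need not vanish on (0, π)).
  u² squared terms: (2)²·∫cos(2x)² dx = 4·π/2 = 2*π;  (4)²·∫sin(x)² dx = 16·π/2 = 8*π.
  u² cross terms: 2·(2)·(4)·∫cos(2x)·sin(x) dx = 16·(-2/3) = -32/3.
  So ∫_0^π u² dx = 2*π + 8*π − 32/3 = -32/3 + 10*π.
  (u')² squared terms: (-4)²·∫sin(2x)² dx = 16·π/2 = 8*π;  (4)²·∫cos(x)² dx = 16·π/2 = 8*π.
  (u')² cross terms: 2·(-4)·(4)·∫sin(2x)·cos(x) dx = -32·(4/3) = -128/3.
  So ∫_0^π (u')² dx = 8*π + 8*π − 128/3 = -128/3 + 16*π.
||u||_{H^1}^2 = (-32/3 + 10*π) + (-128/3 + 16*π) = -160/3 + 26*π.


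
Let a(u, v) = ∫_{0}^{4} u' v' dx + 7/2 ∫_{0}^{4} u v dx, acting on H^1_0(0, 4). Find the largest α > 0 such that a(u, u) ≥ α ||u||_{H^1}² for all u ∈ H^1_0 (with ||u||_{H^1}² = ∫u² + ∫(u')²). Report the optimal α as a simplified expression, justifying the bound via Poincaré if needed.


α = 1

Coercivity of a(·,·) on H^1_0(0, 4) means a(u, u) ≥ α ||u||_{H^1}² for every u ∈ H^1_0.
The interval has length L = 4, and Poincaré/coercivity depend only on L. Here a(u, u) = ∫(u')² + (7/2)·∫u².
Here c = 7/2 ≥ 1, so a(u,u) = ∫(u')² + c∫u² ≥ ∫(u')² + ∫u² = ||u||_{H^1}², i.e. α = 1 works. No larger α is possible: a(u,u) ≥ α||u||_{H^1}² means (1−α)∫(u')² ≥ (α−c)∫u², and for the modes u_n = sin(nπ(x−x₀)/L) (x₀ the left endpoint) one has ∫u_n²/∫(u_n')² = (L/(nπ))² → 0, so a(u_n,u_n)/||u_n||_{H^1}² → 1. Hence the optimal constant is α = 1.
Therefore α = 1.


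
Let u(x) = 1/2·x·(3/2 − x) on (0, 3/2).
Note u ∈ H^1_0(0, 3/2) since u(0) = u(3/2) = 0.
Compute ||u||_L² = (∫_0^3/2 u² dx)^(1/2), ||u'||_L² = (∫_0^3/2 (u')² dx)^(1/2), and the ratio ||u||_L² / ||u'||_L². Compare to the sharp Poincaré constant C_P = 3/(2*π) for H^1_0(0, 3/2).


||u||_L² / ||u'||_L² = 3*sqrt(10)/20 < C_P = 3/(2*π).

u(x) = 1/2·x·(3/2 − x), so u'(x) = 3/4 - x.
u(x) = 1/2·x·(3/2 − x) vanishes at x = 0 and x = 3/2, so u ∈ H^1_0(0, 3/2). Differentiate via the product rule and integrate the resulting polynomials term by term.
  ∫_0^3/2 u² dx = ∫_0^3/2 (x^4/4 - 3*x^3/4 + 9*x^2/16) dx. Term by term:
    ∫_0^3/2 x^4/4 dx = 243/640;  ∫_0^3/2 -3*x^3/4 dx = -243/256;  ∫_0^3/2 9*x^2/16 dx = 81/128.
  Sum: 243/640 − 243/256 + 81/128 = 81/1280.
  ∫_0^3/2 (u')² dx = ∫_0^3/2 (x^2 - 3*x/2 + 9/16) dx. Term by term:
    ∫_0^3/2 x^2 dx = 9/8;  ∫_0^3/2 -3*x/2 dx = -27/16;  ∫_0^3/2 9/16 dx = 27/32.
  Sum: 9/8 − 27/16 + 27/32 = 9/32.
∫_0^3/2 u² dx = 81/1280, so ||u||_L² = 9*sqrt(5)/80.
∫_0^3/2 (u')² dx = 9/32, so ||u'||_L² = 3*sqrt(2)/8.
Ratio ||u||_L² / ||u'||_L² = 3*sqrt(10)/20.
Sharp Poincaré constant on H^1_0(0, 3/2) is C_P = L/π = 3/(2*π), achieved by sin(2*π/3·x).
A polynomial bump cannot attain the sharp Poincaré constant (only the first sine eigenfunction does), so the ratio is strictly less than C_P, consistent with ||u||_L² ≤ C_P ||u'||_L².


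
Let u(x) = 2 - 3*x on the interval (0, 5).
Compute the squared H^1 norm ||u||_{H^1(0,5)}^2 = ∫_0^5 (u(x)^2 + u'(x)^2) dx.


||u||_{H^1}^2 = 290

The H^1 norm (squared) on an interval (0, L) is
  ||u||_{H^1}^2 = ∫_0^L u(x)^2 dx + ∫_0^L u'(x)^2 dx.
Compute u'(x) = -3.
Then u(x)^2 = 9*x**2 - 12*x + 4 and u'(x)^2 = 9.
Integrate each monomial from 0 to 5 using ∫_0^5 c·x^n dx = c·5^(n+1)/(n+1):
  ∫_0^5 u(x)^2 dx = ∫_0^5 (9*x^2 - 12*x + 4) dx. Term by term:
    ∫_0^5 9*x^2 dx = 375;  ∫_0^5 -12*x dx = -150;  ∫_0^5 4 dx = 20.
  Sum: 375 − 150 + 20 = 245.
  ∫_0^5 u'(x)^2 dx = ∫_0^5 (9) dx. Term by term:
    ∫_0^5 9 dx = 45.
Adding: ||u||_{H^1}^2 = 245 + 45 = 290.


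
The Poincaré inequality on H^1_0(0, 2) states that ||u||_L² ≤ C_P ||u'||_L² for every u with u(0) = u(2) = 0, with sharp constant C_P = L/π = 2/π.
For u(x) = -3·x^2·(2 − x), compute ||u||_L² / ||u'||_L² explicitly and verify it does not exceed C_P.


||u||_L² / ||u'||_L² = sqrt(14)/7 < C_P = 2/π.

u(x) = -3·x^2·(2 − x), so u'(x) = 3*x*(3*x - 4).
u(x) = -3·x^2·(2 − x) vanishes at x = 0 and x = 2, so u ∈ H^1_0(0, 2). Differentiate via the product rule and integrate the resulting polynomials term by term.
  ∫_0^2 u² dx = ∫_0^2 (9*x^6 - 36*x^5 + 36*x^4) dx. Term by term:
    ∫_0^2 9*x^6 dx = 1152/7;  ∫_0^2 -36*x^5 dx = -384;  ∫_0^2 36*x^4 dx = 1152/5.
  Sum: 1152/7 − 384 + 1152/5 = 384/35.
  ∫_0^2 (u')² dx = ∫_0^2 (81*x^4 - 216*x^3 + 144*x^2) dx. Term by term:
    ∫_0^2 81*x^4 dx = 2592/5;  ∫_0^2 -216*x^3 dx = -864;  ∫_0^2 144*x^2 dx = 384.
  Sum: 2592/5 − 864 + 384 = 192/5.
∫_0^2 u² dx = 384/35, so ||u||_L² = 8*sqrt(210)/35.
∫_0^2 (u')² dx = 192/5, so ||u'||_L² = 8*sqrt(15)/5.
Ratio ||u||_L² / ||u'||_L² = sqrt(14)/7.
Sharp Poincaré constant on H^1_0(0, 2) is C_P = L/π = 2/π, achieved by sin(π/2·x).
A polynomial bump cannot attain the sharp Poincaré constant (only the first sine eigenfunction does), so the ratio is strictly less than C_P, consistent with ||u||_L² ≤ C_P ||u'||_L².


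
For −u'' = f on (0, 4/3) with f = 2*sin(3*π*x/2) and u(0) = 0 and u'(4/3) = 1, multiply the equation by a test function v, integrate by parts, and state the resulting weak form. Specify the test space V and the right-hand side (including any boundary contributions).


V = {v ∈ H^1(0, 4/3) : v(0) = 0} (test functions vanish at x = 0 where u is specified); weak form: ∫_0^4/3 u'v' dx = ∫_0^4/3 (2*sin(3*π*x/2)) v dx + v(4/3) for all v ∈ V.

Multiply both sides by a test function v and integrate from 0 to 4/3:
  ∫_0^4/3 −u''(x) v(x) dx = ∫_0^4/3 f(x) v(x) dx.
Integrate the LHS by parts once:
  ∫_0^4/3 −u'' v dx = −[u'(x) v(x)]_0^4/3 + ∫_0^4/3 u'(x) v'(x) dx.
Thus ∫_0^4/3 u'(x) v'(x) dx = ∫_0^4/3 f(x) v(x) dx + [u'(x) v(x)]_0^4/3.
Choose V so that boundary terms are either known or forced to vanish.
Mixed BC: u(0) = 0 (Dirichlet) and u'(4/3) = 1 (Neumann). Define V = {v ∈ H^1(0, 4/3) : v(0) = 0}. Then [u' v]_0^4/3 = u'(4/3)·v(4/3) − u'(0)·0 = v(4/3).
Weak formulation: find u (satisfying any essential BC) such that ∫_0^4/3 u'(x) v'(x) dx = ∫_0^4/3 f v dx + v(4/3) for all v ∈ V (Dirichlet at 0 absorbed into V; Neumann datum at x = 4/3 contributes the boundary term).
Substituting f(x) = 2*sin(3*π*x/2), the right-hand side is ∫_0^4/3 (2*sin(3*π*x/2)) v dx + v(4/3).


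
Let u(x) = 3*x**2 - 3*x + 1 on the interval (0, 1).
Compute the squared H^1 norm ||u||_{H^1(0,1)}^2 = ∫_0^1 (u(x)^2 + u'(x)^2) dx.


||u||_{H^1}^2 = 33/10

The H^1 norm (squared) on an interval (0, L) is
  ||u||_{H^1}^2 = ∫_0^L u(x)^2 dx + ∫_0^L u'(x)^2 dx.
Compute u'(x) = 6*x - 3.
Then u(x)^2 = 9*x**4 - 18*x**3 + 15*x**2 - 6*x + 1 and u'(x)^2 = 36*x**2 - 36*x + 9.
Integrate each monomial from 0 to 1 using ∫_0^1 c·x^n dx = c·1^(n+1)/(n+1):
  ∫_0^1 u(x)^2 dx = ∫_0^1 (9*x^4 - 18*x^3 + 15*x^2 - 6*x + 1) dx. Term by term:
    ∫_0^1 9*x^4 dx = 9/5;  ∫_0^1 -18*x^3 dx = -9/2;  ∫_0^1 15*x^2 dx = 5;
    ∫_0^1 -6*x dx = -3;  ∫_0^1 1 dx = 1.
  Sum: 9/5 − 9/2 + 5 − 3 + 1 = 3/10.
  ∫_0^1 u'(x)^2 dx = ∫_0^1 (36*x^2 - 36*x + 9) dx. Term by term:
    ∫_0^1 36*x^2 dx = 12;  ∫_0^1 -36*x dx = -18;  ∫_0^1 9 dx = 9.
  Sum: 12 − 18 + 9 = 3.
Adding: ||u||_{H^1}^2 = 3/10 + 3 = 33/10.


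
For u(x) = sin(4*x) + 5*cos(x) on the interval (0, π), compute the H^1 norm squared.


||u||_{H^1(0,π)}^2 = 32/3 + 67*π/2

u'(x) = -5*sin(x) + 4*cos(4*x).
Expand u² and (u')² and integrate term by term on (0, π), using: for integers n ≥ 1, ∫_0^π sin²(nx) dx = ∫_0^π cos²(nx) dx = π/2; for n ≠ n', ∫_0^π sin(nx)sin(n'x) dx = ∫_0^π cos(nx)cos(n'x) dx = 0; and by product-to-sum, ∫_0^π sin(nx)cos(n'x) dx = ½∫_0^π [sin((n+n')x) + sin((n−n')x)] dx, which is 0 when n+n' is even and 2n/(n²−n'²) when n+n' is odd (it need not vanish on (0, π)).
  u² squared terms: (5)²·∫cos(x)² dx = 25·π/2 = 25*π/2;  (1)²·∫sin(4x)² dx = 1·π/2 = π/2.
  u² cross terms: 2·(5)·(1)·∫cos(x)·sin(4x) dx = 10·(8/15) = 16/3.
  So ∫_0^π u² dx = 25*π/2 + π/2 + 16/3 = 16/3 + 13*π.
  (u')² squared terms: (-5)²·∫sin(x)² dx = 25·π/2 = 25*π/2;  (4)²·∫cos(4x)² dx = 16·π/2 = 8*π.
  (u')² cross terms: 2·(-5)·(4)·∫sin(x)·cos(4x) dx = -40·(-2/15) = 16/3.
  So ∫_0^π (u')² dx = 25*π/2 + 8*π + 16/3 = 16/3 + 41*π/2.
||u||_{H^1}^2 = (16/3 + 13*π) + (16/3 + 41*π/2) = 32/3 + 67*π/2.


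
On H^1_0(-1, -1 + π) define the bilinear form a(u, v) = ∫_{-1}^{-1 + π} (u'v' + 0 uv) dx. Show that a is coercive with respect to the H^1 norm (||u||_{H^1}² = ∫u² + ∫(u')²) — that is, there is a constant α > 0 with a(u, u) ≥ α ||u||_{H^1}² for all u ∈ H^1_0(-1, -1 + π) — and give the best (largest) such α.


α = 1/2

Coercivity of a(·,·) on H^1_0(-1, -1 + π) means a(u, u) ≥ α ||u||_{H^1}² for every u ∈ H^1_0.
The interval has length L = π, and Poincaré/coercivity depend only on L. Here a(u, u) = ∫(u')² + (0)·∫u².
Here c = 0, so a(u,u) = ∫(u')² alone. The condition a(u,u) ≥ α||u||_{H^1}² reads (1−α)∫(u')² ≥ (α−c)∫u². Any admissible α is ≤ 1 (rapidly oscillating u have ∫u²/∫(u')² → 0), and α = 1 would force 0 ≥ (1−c)∫u², impossible since c < 1; so 1−α > 0. By the sharp Poincaré inequality on H^1_0 of an interval of length L, ∫(u')² ≥ (π/L)²∫u² with equality for the first sine mode sin(π(x−x₀)/L) (x₀ the left endpoint), so the inequality holds for all u iff (1−α)(π/L)² ≥ α − c, i.e. α ≤ ((π/L)² + c)/((π/L)² + 1) = (1 + c(L/π)²)/(1 + (L/π)²). (Direct route, valid since c ≤ 0: Poincaré gives c∫u² ≥ c(L/π)²∫(u')², so a(u,u) ≥ (1 + c(L/π)²)∫(u')², while ||u||_{H^1}² ≤ (1 + (L/π)²)∫(u')²; dividing yields the same α.) With (π/L)² = 1 and c = 0, the largest admissible constant is α = ((π/L)² + c)/((π/L)² + 1).
Simplifying, α = 1/2.


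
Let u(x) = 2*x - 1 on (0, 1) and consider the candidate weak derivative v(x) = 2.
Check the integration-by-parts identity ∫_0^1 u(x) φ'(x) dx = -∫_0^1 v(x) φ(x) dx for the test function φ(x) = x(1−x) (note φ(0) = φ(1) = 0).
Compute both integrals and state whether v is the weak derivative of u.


LHS = -1/3, RHS = -1/3. Yes, v = u' weakly.

u(x) = 2*x - 1, classical derivative u'(x) = 2.
φ(x) = x(1−x), so φ'(x) = 1 - 2*x.
Note φ(0) = φ(1) = 0, so the boundary term u·φ vanishes.
LHS = ∫_0^1 u(x) φ'(x) dx = ∫_0^1 (-4*x^2 + 4*x - 1) dx. Term by term:
  ∫_0^1 -4*x^2 dx = -4/3;  ∫_0^1 4*x dx = 2;  ∫_0^1 -1 dx = -1.
Sum: -4/3 + 2 − 1 = -1/3.
So LHS = -1/3.
∫_0^1 v(x) φ(x) dx = ∫_0^1 (-2*x^2 + 2*x) dx. Term by term:
  ∫_0^1 -2*x^2 dx = -2/3;  ∫_0^1 2*x dx = 1.
Sum: -2/3 + 1 = 1/3.
So RHS = -∫_0^1 v(x) φ(x) dx = -1/3.
LHS = RHS, so the identity holds for this test φ.
Moreover u is smooth here and v(x) = u'(x) = 2 pointwise, so the identity holds for every test function. Hence v is the weak derivative of u.


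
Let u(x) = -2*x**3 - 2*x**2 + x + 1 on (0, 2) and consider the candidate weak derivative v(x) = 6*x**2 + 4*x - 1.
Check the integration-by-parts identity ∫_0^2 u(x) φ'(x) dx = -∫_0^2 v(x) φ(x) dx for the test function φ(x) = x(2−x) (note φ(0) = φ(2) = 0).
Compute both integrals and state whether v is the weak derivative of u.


LHS = 68/5, RHS = -68/5. No, v is not the weak derivative of u.

u(x) = -2*x**3 - 2*x**2 + x + 1, classical derivative u'(x) = -6*x**2 - 4*x + 1.
φ(x) = x(2−x), so φ'(x) = 2 - 2*x.
Note φ(0) = φ(2) = 0, so the boundary term u·φ vanishes.
LHS = ∫_0^2 u(x) φ'(x) dx = ∫_0^2 (4*x^4 - 6*x^2 + 2) dx. Term by term:
  ∫_0^2 4*x^4 dx = 128/5;  ∫_0^2 -6*x^2 dx = -16;  ∫_0^2 2 dx = 4.
Sum: 128/5 − 16 + 4 = 68/5.
So LHS = 68/5.
∫_0^2 v(x) φ(x) dx = ∫_0^2 (-6*x^4 + 8*x^3 + 9*x^2 - 2*x) dx. Term by term:
  ∫_0^2 -6*x^4 dx = -192/5;  ∫_0^2 8*x^3 dx = 32;  ∫_0^2 9*x^2 dx = 24;
  ∫_0^2 -2*x dx = -4.
Sum: -192/5 + 32 + 24 − 4 = 68/5.
So RHS = -∫_0^2 v(x) φ(x) dx = -68/5.
LHS − RHS = 136/5 ≠ 0, so the identity fails.
(For a valid weak derivative the identity must hold for EVERY test function, in particular this one. The failure shows v is NOT the weak derivative of u.)
Correct weak derivative would be u'(x) = -6*x**2 - 4*x + 1.


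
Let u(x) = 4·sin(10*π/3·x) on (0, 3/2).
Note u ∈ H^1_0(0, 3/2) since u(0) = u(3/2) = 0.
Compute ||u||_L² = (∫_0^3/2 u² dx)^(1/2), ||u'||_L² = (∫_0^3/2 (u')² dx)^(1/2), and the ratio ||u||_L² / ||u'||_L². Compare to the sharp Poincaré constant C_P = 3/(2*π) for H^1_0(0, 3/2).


||u||_L² / ||u'||_L² = 3/(10*π) < C_P = 3/(2*π).

u(x) = 4·sin(10*π/3·x), so u'(x) = 40*π*cos(10*π*x/3)/3.
Writing u(x) = A·sin(kπx/L) with A = 4 and k = 5, use ∫_0^L sin²(kπx/L) dx = L/2 and ∫_0^L cos²(kπx/L) dx = L/2.
u² = 16·sin²(10*π/3·x) and (u')² = 1600*π^2/9·cos²(10*π/3·x), and each of sin², cos² integrates to L/2 = 3/4 over (0, 3/2).
∫_0^3/2 u² dx = 12, so ||u||_L² = 2*sqrt(3).
∫_0^3/2 (u')² dx = 400*π^2/3, so ||u'||_L² = 20*sqrt(3)*π/3.
Ratio ||u||_L² / ||u'||_L² = 3/(10*π).
Sharp Poincaré constant on H^1_0(0, 3/2) is C_P = L/π = 3/(2*π), achieved by sin(2*π/3·x).
This is the k = 5 harmonic; the ratio L/(kπ) is strictly less than C_P = L/π, consistent with the sharp inequality ||u||_L² ≤ C_P ||u'||_L².


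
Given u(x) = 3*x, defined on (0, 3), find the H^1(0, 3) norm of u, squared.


||u||_{H^1}^2 = 108

The H^1 norm (squared) on an interval (0, L) is
  ||u||_{H^1}^2 = ∫_0^L u(x)^2 dx + ∫_0^L u'(x)^2 dx.
Compute u'(x) = 3.
Then u(x)^2 = 9*x**2 and u'(x)^2 = 9.
Integrate each monomial from 0 to 3 using ∫_0^3 c·x^n dx = c·3^(n+1)/(n+1):
  ∫_0^3 u(x)^2 dx = ∫_0^3 (9*x^2) dx. Term by term:
    ∫_0^3 9*x^2 dx = 81.
  ∫_0^3 u'(x)^2 dx = ∫_0^3 (9) dx. Term by term:
    ∫_0^3 9 dx = 27.
Adding: ||u||_{H^1}^2 = 81 + 27 = 108.


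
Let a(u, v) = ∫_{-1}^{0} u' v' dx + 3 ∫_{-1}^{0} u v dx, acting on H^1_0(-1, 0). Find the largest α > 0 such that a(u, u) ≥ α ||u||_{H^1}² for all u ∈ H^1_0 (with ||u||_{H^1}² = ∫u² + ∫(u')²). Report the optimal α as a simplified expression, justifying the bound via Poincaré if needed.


α = 1

Coercivity of a(·,·) on H^1_0(-1, 0) means a(u, u) ≥ α ||u||_{H^1}² for every u ∈ H^1_0.
The interval has length L = 1, and Poincaré/coercivity depend only on L. Here a(u, u) = ∫(u')² + (3)·∫u².
Here c = 3 ≥ 1, so a(u,u) = ∫(u')² + c∫u² ≥ ∫(u')² + ∫u² = ||u||_{H^1}², i.e. α = 1 works. No larger α is possible: a(u,u) ≥ α||u||_{H^1}² means (1−α)∫(u')² ≥ (α−c)∫u², and for the modes u_n = sin(nπ(x−x₀)/L) (x₀ the left endpoint) one has ∫u_n²/∫(u_n')² = (L/(nπ))² → 0, so a(u_n,u_n)/||u_n||_{H^1}² → 1. Hence the optimal constant is α = 1.
Therefore α = 1.


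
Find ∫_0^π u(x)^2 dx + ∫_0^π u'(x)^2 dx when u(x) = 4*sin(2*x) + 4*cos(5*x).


||u||_{H^1(0,π)}^2 = -3328/21 + 248*π

u'(x) = -20*sin(5*x) + 8*cos(2*x).
Expand u² and (u')² and integrate term by term on (0, π), using: for integers n ≥ 1, ∫_0^π sin²(nx) dx = ∫_0^π cos²(nx) dx = π/2; for n ≠ n', ∫_0^π sin(nx)sin(n'x) dx = ∫_0^π cos(nx)cos(n'x) dx = 0; and by product-to-sum, ∫_0^π sin(nx)cos(n'x) dx = ½∫_0^π [sin((n+n')x) + sin((n−n')x)] dx, which is 0 when n+n' is even and 2n/(n²−n'²) when n+n' is odd (it need not vanish on (0, π)).
  u² squared terms: (4)²·∫cos(5x)² dx = 16·π/2 = 8*π;  (4)²·∫sin(2x)² dx = 16·π/2 = 8*π.
  u² cross terms: 2·(4)·(4)·∫cos(5x)·sin(2x) dx = 32·(-4/21) = -128/21.
  So ∫_0^π u² dx = 8*π + 8*π − 128/21 = -128/21 + 16*π.
  (u')² squared terms: (-20)²·∫sin(5x)² dx = 400·π/2 = 200*π;  (8)²·∫cos(2x)² dx = 64·π/2 = 32*π.
  (u')² cross terms: 2·(-20)·(8)·∫sin(5x)·cos(2x) dx = -320·(10/21) = -3200/21.
  So ∫_0^π (u')² dx = 200*π + 32*π − 3200/21 = -3200/21 + 232*π.
||u||_{H^1}^2 = (-128/21 + 16*π) + (-3200/21 + 232*π) = -3328/21 + 248*π.


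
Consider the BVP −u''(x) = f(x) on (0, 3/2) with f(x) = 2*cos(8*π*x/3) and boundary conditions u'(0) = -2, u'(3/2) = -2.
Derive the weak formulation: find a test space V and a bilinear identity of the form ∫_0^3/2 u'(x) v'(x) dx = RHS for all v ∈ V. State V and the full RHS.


V = H^1(0, 3/2) (v unrestricted at boundary; u is determined up to an additive constant); weak form: ∫_0^3/2 u'v' dx = ∫_0^3/2 (2*cos(8*π*x/3)) v dx − 2·v(3/2) + 2·v(0) for all v ∈ V.

Multiply both sides by a test function v and integrate from 0 to 3/2:
  ∫_0^3/2 −u''(x) v(x) dx = ∫_0^3/2 f(x) v(x) dx.
Integrate the LHS by parts once:
  ∫_0^3/2 −u'' v dx = −[u'(x) v(x)]_0^3/2 + ∫_0^3/2 u'(x) v'(x) dx.
Thus ∫_0^3/2 u'(x) v'(x) dx = ∫_0^3/2 f(x) v(x) dx + [u'(x) v(x)]_0^3/2.
Choose V so that boundary terms are either known or forced to vanish.
u has inhomogeneous Neumann u'(0) = -2, u'(3/2) = -2. [u' v]_0^3/2 = (-2)·v(3/2) − (-2)·v(0) = − 2·v(3/2) + 2·v(0). Take V = H^1(0, 3/2); boundary term becomes part of RHS.
Weak formulation: find u (satisfying any essential BC) such that ∫_0^3/2 u'(x) v'(x) dx = ∫_0^3/2 f v dx − 2·v(3/2) + 2·v(0) for all v ∈ V (Neumann data are natural BCs: they enter the RHS as boundary terms).
Substituting f(x) = 2*cos(8*π*x/3), the right-hand side is ∫_0^3/2 (2*cos(8*π*x/3)) v dx − 2·v(3/2) + 2·v(0).
Compatibility check (pure Neumann): taking v ≡ 1 ∈ V gives 0 = ∫_0^3/2 f dx + (-2) − (-2), i.e. ∫_0^3/2 f dx must equal u'(0) − u'(3/2) = 0. Indeed ∫_0^3/2 (2*cos(8*π*x/3)) dx = 0, so the data are compatible. The solution is then unique only up to an additive constant (fix it e.g. by requiring ∫_0^3/2 u dx = 0).


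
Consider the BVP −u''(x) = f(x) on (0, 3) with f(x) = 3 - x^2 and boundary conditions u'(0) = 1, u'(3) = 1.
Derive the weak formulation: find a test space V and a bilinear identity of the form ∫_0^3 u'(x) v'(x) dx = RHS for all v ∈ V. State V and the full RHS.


V = H^1(0, 3) (v unrestricted at boundary; u is determined up to an additive constant); weak form: ∫_0^3 u'v' dx = ∫_0^3 (3 - x^2) v dx + v(3) − v(0) for all v ∈ V.

Multiply both sides by a test function v and integrate from 0 to 3:
  ∫_0^3 −u''(x) v(x) dx = ∫_0^3 f(x) v(x) dx.
Integrate the LHS by parts once:
  ∫_0^3 −u'' v dx = −[u'(x) v(x)]_0^3 + ∫_0^3 u'(x) v'(x) dx.
Thus ∫_0^3 u'(x) v'(x) dx = ∫_0^3 f(x) v(x) dx + [u'(x) v(x)]_0^3.
Choose V so that boundary terms are either known or forced to vanish.
u has inhomogeneous Neumann u'(0) = 1, u'(3) = 1. [u' v]_0^3 = (1)·v(3) − (1)·v(0) = v(3) − v(0). Take V = H^1(0, 3); boundary term becomes part of RHS.
Weak formulation: find u (satisfying any essential BC) such that ∫_0^3 u'(x) v'(x) dx = ∫_0^3 f v dx + v(3) − v(0) for all v ∈ V (Neumann data are natural BCs: they enter the RHS as boundary terms).
Substituting f(x) = 3 - x^2, the right-hand side is ∫_0^3 (3 - x^2) v dx + v(3) − v(0).
Compatibility check (pure Neumann): taking v ≡ 1 ∈ V gives 0 = ∫_0^3 f dx + (1) − (1), i.e. ∫_0^3 f dx must equal u'(0) − u'(3) = 0. Indeed ∫_0^3 (3 - x^2) dx = 0, so the data are compatible. The solution is then unique only up to an additive constant (fix it e.g. by requiring ∫_0^3 u dx = 0).
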